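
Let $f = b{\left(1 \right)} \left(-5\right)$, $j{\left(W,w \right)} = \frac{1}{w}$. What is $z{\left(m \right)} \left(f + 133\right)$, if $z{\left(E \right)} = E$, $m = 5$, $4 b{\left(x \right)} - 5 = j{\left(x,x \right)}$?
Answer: $\frac{1255}{2} \approx 627.5$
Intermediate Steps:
$b{\left(x \right)} = \frac{5}{4} + \frac{1}{4 x}$
$f = - \frac{15}{2}$ ($f = \frac{1 + 5 \cdot 1}{4 \cdot 1} \left(-5\right) = \frac{1}{4} \cdot 1 \left(1 + 5\right) \left(-5\right) = \frac{1}{4} \cdot 1 \cdot 6 \left(-5\right) = \frac{3}{2} \left(-5\right) = - \frac{15}{2} \approx -7.5$)
$z{\left(m \right)} \left(f + 133\right) = 5 \left(- \frac{15}{2} + 133\right) = 5 \cdot \frac{251}{2} = \frac{1255}{2}$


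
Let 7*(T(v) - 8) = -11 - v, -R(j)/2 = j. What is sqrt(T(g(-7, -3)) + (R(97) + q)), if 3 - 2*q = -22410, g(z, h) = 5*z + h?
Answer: 3*sqrt(240086)/14 ≈ 105.00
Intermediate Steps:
R(j) = -2*j
g(z, h) = h + 5*z
T(v) = 45/7 - v/7 (T(v) = 8 + (-11 - v)/7 = 8 + (-11/7 - v/7) = 45/7 - v/7)
q = 22413/2 (q = 3/2 - 1/2*(-22410) = 3/2 + 11205 = 22413/2 ≈ 11207.)
sqrt(T(g(-7, -3)) + (R(97) + q)) = sqrt((45/7 - (-3 + 5*(-7))/7) + (-2*97 + 22413/2)) = sqrt((45/7 - (-3 - 35)/7) + (-194 + 22413/2)) = sqrt((45/7 - 1/7*(-38)) + 22025/2) = sqrt((45/7 + 38/7) + 22025/2) = sqrt(83/7 + 22025/2) = sqrt(154341/14) = 3*sqrt(240086)/14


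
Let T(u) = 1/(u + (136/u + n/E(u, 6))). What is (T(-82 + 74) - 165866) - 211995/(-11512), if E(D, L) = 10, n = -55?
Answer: -116463504241/702232 ≈ -1.6585e+5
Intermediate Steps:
T(u) = 1/(-11/2 + u + 136/u) (T(u) = 1/(u + (136/u - 55/10)) = 1/(u + (136/u - 55*⅒)) = 1/(u + (136/u - 11/2)) = 1/(u + (-11/2 + 136/u)) = 1/(-11/2 + u + 136/u))
(T(-82 + 74) - 165866) - 211995/(-11512) = (2*(-82 + 74)/(272 - 11*(-82 + 74) + 2*(-82 + 74)²) - 165866) - 211995/(-11512) = (2*(-8)/(272 - 11*(-8) + 2*(-8)²) - 165866) - 211995*(-1/11512) = (2*(-8)/(272 + 88 + 2*64) - 165866) + 211995/11512 = (2*(-8)/(272 + 88 + 128) - 165866) + 211995/11512 = (2*(-8)/488 - 165866) + 211995/11512 = (2*(-8)*(1/488) - 165866) + 211995/11512 = (-2/61 - 165866) + 211995/11512 = -10117828/61 + 211995/11512 = -116463504241/702232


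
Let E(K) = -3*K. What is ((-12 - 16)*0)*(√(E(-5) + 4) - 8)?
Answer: 0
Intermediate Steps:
((-12 - 16)*0)*(√(E(-5) + 4) - 8) = ((-12 - 16)*0)*(√(-3*(-5) + 4) - 8) = (-28*0)*(√(15 + 4) - 8) = 0*(√19 - 8) = 0*(-8 + √19) = 0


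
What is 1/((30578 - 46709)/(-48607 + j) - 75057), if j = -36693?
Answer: -85300/6402345969 ≈ -1.3323e-5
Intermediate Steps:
1/((30578 - 46709)/(-48607 + j) - 75057) = 1/((30578 - 46709)/(-48607 - 36693) - 75057) = 1/(-16131/(-85300) - 75057) = 1/(-16131*(-1/85300) - 75057) = 1/(16131/85300 - 75057) = 1/(-6402345969/85300) = -85300/6402345969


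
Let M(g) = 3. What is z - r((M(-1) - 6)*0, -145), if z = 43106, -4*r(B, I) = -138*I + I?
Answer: 192289/4 ≈ 48072.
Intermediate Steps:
r(B, I) = 137*I/4 (r(B, I) = -(-138*I + I)/4 = -(-137)*I/4 = 137*I/4)
z - r((M(-1) - 6)*0, -145) = 43106 - 137*(-145)/4 = 43106 - 1*(-19865/4) = 43106 + 19865/4 = 192289/4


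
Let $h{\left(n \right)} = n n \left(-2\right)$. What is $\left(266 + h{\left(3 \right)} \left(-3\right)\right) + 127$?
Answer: $447$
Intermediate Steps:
$h{\left(n \right)} = - 2 n^{2}$ ($h{\left(n \right)} = n^{2} \left(-2\right) = - 2 n^{2}$)
$\left(266 + h{\left(3 \right)} \left(-3\right)\right) + 127 = \left(266 + - 2 \cdot 3^{2} \left(-3\right)\right) + 127 = \left(266 + \left(-2\right) 9 \left(-3\right)\right) + 127 = \left(266 - -54\right) + 127 = \left(266 + 54\right) + 127 = 320 + 127 = 447$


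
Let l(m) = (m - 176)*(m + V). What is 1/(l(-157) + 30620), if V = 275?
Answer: -1/8674 ≈ -0.00011529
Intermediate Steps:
l(m) = (-176 + m)*(275 + m) (l(m) = (m - 176)*(m + 275) = (-176 + m)*(275 + m))
1/(l(-157) + 30620) = 1/((-48400 + (-157)² + 99*(-157)) + 30620) = 1/((-48400 + 24649 - 15543) + 30620) = 1/(-39294 + 30620) = 1/(-8674) = -1/8674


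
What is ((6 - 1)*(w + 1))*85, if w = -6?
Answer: -2125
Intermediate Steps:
((6 - 1)*(w + 1))*85 = ((6 - 1)*(-6 + 1))*85 = (5*(-5))*85 = -25*85 = -2125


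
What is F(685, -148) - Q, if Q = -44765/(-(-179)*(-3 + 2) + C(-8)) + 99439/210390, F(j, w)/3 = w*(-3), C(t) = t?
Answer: 42968079317/39342930 ≈ 1092.1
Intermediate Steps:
F(j, w) = -9*w (F(j, w) = 3*(w*(-3)) = 3*(-3*w) = -9*w)
Q = 9436703443/39342930 (Q = -44765/(-(-179)*(-3 + 2) - 8) + 99439/210390 = -44765/(-(-179)*(-1) - 8) + 99439*(1/210390) = -44765/(-179*1 - 8) + 99439/210390 = -44765/(-179 - 8) + 99439/210390 = -44765/(-187) + 99439/210390 = -44765*(-1/187) + 99439/210390 = 44765/187 + 99439/210390 = 9436703443/39342930 ≈ 239.86)
F(685, -148) - Q = -9*(-148) - 1*9436703443/39342930 = 1332 - 9436703443/39342930 = 42968079317/39342930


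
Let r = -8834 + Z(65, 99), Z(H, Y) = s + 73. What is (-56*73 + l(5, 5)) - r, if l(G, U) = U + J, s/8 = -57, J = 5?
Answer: 5139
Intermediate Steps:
s = -456 (s = 8*(-57) = -456)
l(G, U) = 5 + U (l(G, U) = U + 5 = 5 + U)
Z(H, Y) = -383 (Z(H, Y) = -456 + 73 = -383)
r = -9217 (r = -8834 - 383 = -9217)
(-56*73 + l(5, 5)) - r = (-56*73 + (5 + 5)) - 1*(-9217) = (-4088 + 10) + 9217 = -4078 + 9217 = 5139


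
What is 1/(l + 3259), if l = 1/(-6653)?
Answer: 6653/21682126 ≈ 0.00030684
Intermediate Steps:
l = -1/6653 ≈ -0.00015031
1/(l + 3259) = 1/(-1/6653 + 3259) = 1/(21682126/6653) = 6653/21682126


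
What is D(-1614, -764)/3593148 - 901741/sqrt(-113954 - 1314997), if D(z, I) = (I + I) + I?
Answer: -191/299429 + 901741*I*sqrt(1428951)/1428951 ≈ -0.00063788 + 754.35*I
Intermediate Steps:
D(z, I) = 3*I (D(z, I) = 2*I + I = 3*I)
D(-1614, -764)/3593148 - 901741/sqrt(-113954 - 1314997) = (3*(-764))/3593148 - 901741/sqrt(-113954 - 1314997) = -2292*1/3593148 - 901741*(-I*sqrt(1428951)/1428951) = -191/299429 - 901741*(-I*sqrt(1428951)/1428951) = -191/299429 - (-901741)*I*sqrt(1428951)/1428951 = -191/299429 + 901741*I*sqrt(1428951)/1428951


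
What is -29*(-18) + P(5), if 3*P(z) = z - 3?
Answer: 1568/3 ≈ 522.67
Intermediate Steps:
P(z) = -1 + z/3 (P(z) = (z - 3)/3 = (-3 + z)/3 = -1 + z/3)
-29*(-18) + P(5) = -29*(-18) + (-1 + (1/3)*5) = 522 + (-1 + 5/3) = 522 + 2/3 = 1568/3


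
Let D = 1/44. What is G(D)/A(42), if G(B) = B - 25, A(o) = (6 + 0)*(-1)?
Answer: 1099/264 ≈ 4.1629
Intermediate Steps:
D = 1/44 ≈ 0.022727
A(o) = -6 (A(o) = 6*(-1) = -6)
G(B) = -25 + B
G(D)/A(42) = (-25 + 1/44)/(-6) = -1099/44*(-⅙) = 1099/264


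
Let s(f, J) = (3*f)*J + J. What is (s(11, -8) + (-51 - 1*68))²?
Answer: 152881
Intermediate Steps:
s(f, J) = J + 3*J*f (s(f, J) = 3*J*f + J = J + 3*J*f)
(s(11, -8) + (-51 - 1*68))² = (-8*(1 + 3*11) + (-51 - 1*68))² = (-8*(1 + 33) + (-51 - 68))² = (-8*34 - 119)² = (-272 - 119)² = (-391)² = 152881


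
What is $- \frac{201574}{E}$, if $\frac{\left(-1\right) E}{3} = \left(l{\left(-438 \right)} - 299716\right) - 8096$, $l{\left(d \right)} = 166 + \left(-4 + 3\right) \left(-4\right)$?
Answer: $- \frac{100787}{461463} \approx -0.21841$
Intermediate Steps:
$l{\left(d \right)} = 170$ ($l{\left(d \right)} = 166 - -4 = 166 + 4 = 170$)
$E = 922926$ ($E = - 3 \left(\left(170 - 299716\right) - 8096\right) = - 3 \left(-299546 - 8096\right) = \left(-3\right) \left(-307642\right) = 922926$)
$- \frac{201574}{E} = - \frac{201574}{922926} = \left(-201574\right) \frac{1}{922926} = - \frac{100787}{461463}$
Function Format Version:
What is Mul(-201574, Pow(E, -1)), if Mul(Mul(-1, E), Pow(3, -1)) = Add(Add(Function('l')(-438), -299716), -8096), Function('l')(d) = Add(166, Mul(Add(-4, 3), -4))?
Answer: Rational(-100787, 461463) ≈ -0.21841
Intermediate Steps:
Function('l')(d) = 170 (Function('l')(d) = Add(166, Mul(-1, -4)) = Add(166, 4) = 170)
E = 922926 (E = Mul(-3, Add(Add(170, -299716), -8096)) = Mul(-3, Add(-299546, -8096)) = Mul(-3, -307642) = 922926)
Mul(-201574, Pow(E, -1)) = Mul(-201574, Pow(922926, -1)) = Mul(-201574, Rational(1, 922926)) = Rational(-100787, 461463)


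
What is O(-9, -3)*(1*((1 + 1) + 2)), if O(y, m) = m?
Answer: -12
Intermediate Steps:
O(-9, -3)*(1*((1 + 1) + 2)) = -3*((1 + 1) + 2) = -3*(2 + 2) = -3*4 = -12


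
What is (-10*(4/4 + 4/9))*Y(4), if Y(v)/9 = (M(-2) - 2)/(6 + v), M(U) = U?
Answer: 52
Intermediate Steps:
Y(v) = -36/(6 + v) (Y(v) = 9*((-2 - 2)/(6 + v)) = 9*(-4/(6 + v)) = -36/(6 + v))
(-10*(4/4 + 4/9))*Y(4) = (-10*(4/4 + 4/9))*(-36/(6 + 4)) = (-10*(4*(¼) + 4*(⅑)))*(-36/10) = (-10*(1 + 4/9))*(-36*⅒) = -10*13/9*(-18/5) = -130/9*(-18/5) = 52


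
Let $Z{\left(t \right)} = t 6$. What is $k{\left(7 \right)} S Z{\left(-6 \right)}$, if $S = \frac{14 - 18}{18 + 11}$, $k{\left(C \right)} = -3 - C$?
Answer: $- \frac{1440}{29} \approx -49.655$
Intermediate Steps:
$Z{\left(t \right)} = 6 t$
$S = - \frac{4}{29} \approx -0.13793$
$k{\left(7 \right)} S Z{\left(-6 \right)} = \left(-3 - 7\right) \left(- \frac{4}{29}\right) 6 \left(-6\right) = \left(-3 - 7\right) \left(- \frac{4}{29}\right) \left(-36\right) = \left(-10\right) \left(- \frac{4}{29}\right) \left(-36\right) = \frac{40}{29} \left(-36\right) = - \frac{1440}{29}$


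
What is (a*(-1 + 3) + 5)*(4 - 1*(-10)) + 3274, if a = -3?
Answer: 3260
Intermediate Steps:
(a*(-1 + 3) + 5)*(4 - 1*(-10)) + 3274 = (-3*(-1 + 3) + 5)*(4 - 1*(-10)) + 3274 = (-3*2 + 5)*(4 + 10) + 3274 = (-6 + 5)*14 + 3274 = -1*14 + 3274 = -14 + 3274 = 3260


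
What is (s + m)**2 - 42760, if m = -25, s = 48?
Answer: -42231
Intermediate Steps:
(s + m)**2 - 42760 = (48 - 25)**2 - 42760 = 23**2 - 42760 = 529 - 42760 = -42231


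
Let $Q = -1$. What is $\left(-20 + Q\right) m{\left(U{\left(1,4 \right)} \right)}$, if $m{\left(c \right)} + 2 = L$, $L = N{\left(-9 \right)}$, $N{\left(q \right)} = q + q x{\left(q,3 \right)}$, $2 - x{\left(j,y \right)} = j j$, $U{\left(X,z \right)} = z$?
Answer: $-14700$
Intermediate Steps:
$x{\left(j,y \right)} = 2 - j^{2}$ ($x{\left(j,y \right)} = 2 - j j = 2 - j^{2}$)
$N{\left(q \right)} = q + q \left(2 - q^{2}\right)$
$L = 702$ ($L = - 9 \left(3 - \left(-9\right)^{2}\right) = - 9 \left(3 - 81\right) = \left(-9\right) \left(-78\right) = 702$)
$m{\left(c \right)} = 700$ ($m{\left(c \right)} = -2 + 702 = 700$)
$\left(-20 + Q\right) m{\left(U{\left(1,4 \right)} \right)} = \left(-20 - 1\right) 700 = \left(-21\right) 700 = -14700$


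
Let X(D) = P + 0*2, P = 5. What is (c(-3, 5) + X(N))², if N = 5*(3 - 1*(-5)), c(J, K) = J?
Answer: 4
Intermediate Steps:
N = 40 (N = 5*(3 + 5) = 5*8 = 40)
X(D) = 5 (X(D) = 5 + 0*2 = 5 + 0 = 5)
(c(-3, 5) + X(N))² = (-3 + 5)² = 2² = 4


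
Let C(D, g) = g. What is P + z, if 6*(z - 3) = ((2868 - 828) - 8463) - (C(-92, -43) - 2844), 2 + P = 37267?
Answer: 110036/3 ≈ 36679.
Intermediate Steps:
P = 37265 (P = -2 + 37267 = 37265)
z = -1759/3 (z = 3 + (((2868 - 828) - 8463) - (-43 - 2844))/6 = 3 + ((2040 - 8463) - 1*(-2887))/6 = 3 + (-6423 + 2887)/6 = 3 + (⅙)*(-3536) = 3 - 1768/3 = -1759/3 ≈ -586.33)
P + z = 37265 - 1759/3 = 110036/3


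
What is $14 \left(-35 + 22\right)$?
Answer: $-182$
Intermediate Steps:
$14 \left(-35 + 22\right) = 14 \left(-13\right) = -182$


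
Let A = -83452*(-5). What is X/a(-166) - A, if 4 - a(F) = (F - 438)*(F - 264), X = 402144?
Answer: -9030791692/21643 ≈ -4.1726e+5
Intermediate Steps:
a(F) = 4 - (-438 + F)*(-264 + F) (a(F) = 4 - (F - 438)*(F - 264) = 4 - (-438 + F)*(-264 + F))
A = 417260
X/a(-166) - A = 402144/(-115628 - 1*(-166)² + 702*(-166)) - 1*417260 = 402144/(-115628 - 1*27556 - 116532) - 417260 = 402144/(-115628 - 27556 - 116532) - 417260 = 402144/(-259716) - 417260 = 402144*(-1/259716) - 417260 = -33512/21643 - 417260 = -9030791692/21643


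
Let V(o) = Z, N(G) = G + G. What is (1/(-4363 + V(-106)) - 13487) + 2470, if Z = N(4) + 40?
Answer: -47538356/4315 ≈ -11017.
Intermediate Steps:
N(G) = 2*G
Z = 48 (Z = 2*4 + 40 = 8 + 40 = 48)
V(o) = 48
(1/(-4363 + V(-106)) - 13487) + 2470 = (1/(-4363 + 48) - 13487) + 2470 = (1/(-4315) - 13487) + 2470 = (-1/4315 - 13487) + 2470 = -58196406/4315 + 2470 = -47538356/4315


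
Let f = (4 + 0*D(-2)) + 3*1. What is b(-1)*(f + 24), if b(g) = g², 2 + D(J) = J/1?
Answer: 31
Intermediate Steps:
D(J) = -2 + J (D(J) = -2 + J/1 = -2 + J*1 = -2 + J)
f = 7 (f = (4 + 0*(-2 - 2)) + 3*1 = (4 + 0*(-4)) + 3 = (4 + 0) + 3 = 4 + 3 = 7)
b(-1)*(f + 24) = (-1)²*(7 + 24) = 1*31 = 31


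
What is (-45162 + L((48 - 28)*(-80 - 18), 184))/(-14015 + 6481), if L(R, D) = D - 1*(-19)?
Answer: 44959/7534 ≈ 5.9675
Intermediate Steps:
L(R, D) = 19 + D (L(R, D) = D + 19 = 19 + D)
(-45162 + L((48 - 28)*(-80 - 18), 184))/(-14015 + 6481) = (-45162 + (19 + 184))/(-14015 + 6481) = (-45162 + 203)/(-7534) = -44959*(-1/7534) = 44959/7534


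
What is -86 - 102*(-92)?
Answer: 9298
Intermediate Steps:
-86 - 102*(-92) = -86 + 9384 = 9298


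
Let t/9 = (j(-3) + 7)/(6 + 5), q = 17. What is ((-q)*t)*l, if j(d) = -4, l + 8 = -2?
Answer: 4590/11 ≈ 417.27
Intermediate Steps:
l = -10 (l = -8 - 2 = -10)
t = 27/11 (t = 9*((-4 + 7)/(6 + 5)) = 9*(3/11) = 27/11 ≈ 2.4545)
((-q)*t)*l = (-1*17*(27/11))*(-10) = -17*27/11*(-10) = -459/11*(-10) = 4590/11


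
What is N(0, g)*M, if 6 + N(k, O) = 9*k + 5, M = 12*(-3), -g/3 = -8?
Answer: 36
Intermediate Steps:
g = 24 (g = -3*(-8) = 24)
M = -36
N(k, O) = -1 + 9*k (N(k, O) = -6 + (9*k + 5) = -6 + (5 + 9*k) = -1 + 9*k)
N(0, g)*M = (-1 + 9*0)*(-36) = (-1 + 0)*(-36) = -1*(-36) = 36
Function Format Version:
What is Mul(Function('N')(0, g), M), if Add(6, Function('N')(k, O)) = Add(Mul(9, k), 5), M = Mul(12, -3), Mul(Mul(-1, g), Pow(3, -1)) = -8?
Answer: 36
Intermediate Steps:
g = 24 (g = Mul(-3, -8) = 24)
M = -36
Function('N')(k, O) = Add(-1, Mul(9, k)) (Function('N')(k, O) = Add(-6, Add(Mul(9, k), 5)) = Add(-6, Add(5, Mul(9, k))) = Add(-1, Mul(9, k)))
Mul(Function('N')(0, g), M) = Mul(Add(-1, Mul(9, 0)), -36) = Mul(Add(-1, 0), -36) = Mul(-1, -36) = 36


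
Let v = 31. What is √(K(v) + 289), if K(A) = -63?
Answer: √226 ≈ 15.033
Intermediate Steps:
√(K(v) + 289) = √(-63 + 289) = √226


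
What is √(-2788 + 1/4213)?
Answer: I*√49485236559/4213 ≈ 52.802*I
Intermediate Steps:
√(-2788 + 1/4213) = √(-11745843/4213) = I*√49485236559/4213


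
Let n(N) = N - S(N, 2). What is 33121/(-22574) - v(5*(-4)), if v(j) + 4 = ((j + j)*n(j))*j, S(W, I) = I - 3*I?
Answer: 289004375/22574 ≈ 12803.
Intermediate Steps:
S(W, I) = -2*I
n(N) = 4 + N (n(N) = N - (-2)*2 = N - 1*(-4) = N + 4 = 4 + N)
v(j) = -4 + 2*j²*(4 + j) (v(j) = -4 + ((j + j)*(4 + j))*j = -4 + ((2*j)*(4 + j))*j = -4 + (2*j*(4 + j))*j = -4 + 2*j²*(4 + j))
33121/(-22574) - v(5*(-4)) = 33121/(-22574) - (-4 + 2*(5*(-4))²*(4 + 5*(-4))) = 33121*(-1/22574) - (-4 + 2*(-20)²*(4 - 20)) = -33121/22574 - (-4 + 2*400*(-16)) = -33121/22574 - (-4 - 12800) = -33121/22574 - 1*(-12804) = -33121/22574 + 12804 = 289004375/22574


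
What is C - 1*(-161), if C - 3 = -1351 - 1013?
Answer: -2200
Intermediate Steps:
C = -2361 (C = 3 + (-1351 - 1013) = 3 - 2364 = -2361)
C - 1*(-161) = -2361 - 1*(-161) = -2361 + 161 = -2200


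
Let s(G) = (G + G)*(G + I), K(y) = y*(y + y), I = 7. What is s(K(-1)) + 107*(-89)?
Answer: -9487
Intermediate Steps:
K(y) = 2*y² (K(y) = y*(2*y) = 2*y²)
s(G) = 2*G*(7 + G) (s(G) = (G + G)*(G + 7) = (2*G)*(7 + G) = 2*G*(7 + G))
s(K(-1)) + 107*(-89) = 2*(2*(-1)²)*(7 + 2*(-1)²) + 107*(-89) = 2*(2*1)*(7 + 2*1) - 9523 = 2*2*(7 + 2) - 9523 = 2*2*9 - 9523 = 36 - 9523 = -9487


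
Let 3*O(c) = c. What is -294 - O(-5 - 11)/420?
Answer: -92606/315 ≈ -293.99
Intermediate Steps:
O(c) = c/3
-294 - O(-5 - 11)/420 = -294 - (-5 - 11)/3/420 = -294 - (⅓)*(-16)/420 = -294 - (-16)/(3*420) = -294 - 1*(-4/315) = -294 + 4/315 = -92606/315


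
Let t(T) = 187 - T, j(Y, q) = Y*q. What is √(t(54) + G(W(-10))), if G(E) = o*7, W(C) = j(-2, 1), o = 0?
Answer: √133 ≈ 11.533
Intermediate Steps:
W(C) = -2 (W(C) = -2*1 = -2)
G(E) = 0 (G(E) = 0*7 = 0)
√(t(54) + G(W(-10))) = √((187 - 1*54) + 0) = √((187 - 54) + 0) = √(133 + 0) = √133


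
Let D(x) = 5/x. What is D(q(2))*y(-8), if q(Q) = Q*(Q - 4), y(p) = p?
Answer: 10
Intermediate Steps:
q(Q) = Q*(-4 + Q)
D(q(2))*y(-8) = (5/((2*(-4 + 2))))*(-8) = (5/((2*(-2))))*(-8) = (5/(-4))*(-8) = (5*(-¼))*(-8) = -5/4*(-8) = 10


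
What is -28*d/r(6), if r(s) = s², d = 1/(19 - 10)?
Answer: -7/81 ≈ -0.086420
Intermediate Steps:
d = ⅑ (d = 1/9 = ⅑ ≈ 0.11111)
-28*d/r(6) = -28/(9*(6²)) = -28/(9*36) = -28*1/324 = -7/81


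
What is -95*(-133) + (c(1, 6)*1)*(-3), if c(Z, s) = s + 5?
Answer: 12602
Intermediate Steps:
c(Z, s) = 5 + s
-95*(-133) + (c(1, 6)*1)*(-3) = -95*(-133) + ((5 + 6)*1)*(-3) = 12635 + (11*1)*(-3) = 12635 + 11*(-3) = 12635 - 33 = 12602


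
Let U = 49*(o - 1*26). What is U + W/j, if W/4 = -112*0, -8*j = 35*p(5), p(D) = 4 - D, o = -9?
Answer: -1715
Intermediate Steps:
j = 35/8 (j = -35*(4 - 1*5)/8 = -35*(4 - 5)/8 = -35*(-1)/8 = -⅛*(-35) = 35/8 ≈ 4.3750)
W = 0 (W = 4*(-112*0) = 4*0 = 0)
U = -1715 (U = 49*(-9 - 1*26) = 49*(-9 - 26) = 49*(-35) = -1715)
U + W/j = -1715 + 0/(35/8) = -1715 + 0*(8/35) = -1715 + 0 = -1715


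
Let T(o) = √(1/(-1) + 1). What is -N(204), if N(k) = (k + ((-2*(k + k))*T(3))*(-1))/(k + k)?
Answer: -½ ≈ -0.50000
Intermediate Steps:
T(o) = 0 (T(o) = √(-1 + 1) = √0 = 0)
N(k) = ½ (N(k) = (k + (-2*(k + k)*0)*(-1))/(k + k) = (k + (-4*k*0)*(-1))/((2*k)) = (k + (-4*k*0)*(-1))*(1/(2*k)) = (k + 0*(-1))*(1/(2*k)) = (k + 0)*(1/(2*k)) = k*(1/(2*k)) = ½)
-N(204) = -1*½ = -½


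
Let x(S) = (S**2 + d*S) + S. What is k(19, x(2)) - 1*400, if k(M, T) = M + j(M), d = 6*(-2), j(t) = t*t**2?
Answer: 6478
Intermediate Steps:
j(t) = t**3
d = -12
x(S) = S**2 - 11*S (x(S) = (S**2 - 12*S) + S = S**2 - 11*S)
k(M, T) = M + M**3
k(19, x(2)) - 1*400 = (19 + 19**3) - 1*400 = (19 + 6859) - 400 = 6878 - 400 = 6478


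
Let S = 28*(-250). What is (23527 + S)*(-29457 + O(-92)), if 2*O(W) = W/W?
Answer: -973655151/2 ≈ -4.8683e+8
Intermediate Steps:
O(W) = ½ (O(W) = (W/W)/2 = (½)*1 = ½)
S = -7000
(23527 + S)*(-29457 + O(-92)) = (23527 - 7000)*(-29457 + ½) = 16527*(-58913/2) = -973655151/2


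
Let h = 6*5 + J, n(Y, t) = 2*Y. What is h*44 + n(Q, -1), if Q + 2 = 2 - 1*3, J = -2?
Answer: 1226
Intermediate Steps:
Q = -3 (Q = -2 + (2 - 1*3) = -2 + (2 - 3) = -2 - 1 = -3)
h = 28 (h = 6*5 - 2 = 30 - 2 = 28)
h*44 + n(Q, -1) = 28*44 + 2*(-3) = 1232 - 6 = 1226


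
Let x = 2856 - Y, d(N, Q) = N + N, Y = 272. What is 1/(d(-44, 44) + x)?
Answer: 1/2496 ≈ 0.00040064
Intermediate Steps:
d(N, Q) = 2*N
x = 2584 (x = 2856 - 1*272 = 2856 - 272 = 2584)
1/(d(-44, 44) + x) = 1/(2*(-44) + 2584) = 1/(-88 + 2584) = 1/2496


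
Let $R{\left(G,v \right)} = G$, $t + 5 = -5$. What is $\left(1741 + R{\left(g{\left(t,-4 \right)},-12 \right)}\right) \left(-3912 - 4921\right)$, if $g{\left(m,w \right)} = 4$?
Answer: $-15413585$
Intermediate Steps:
$t = -10$ ($t = -5 - 5 = -10$)
$\left(1741 + R{\left(g{\left(t,-4 \right)},-12 \right)}\right) \left(-3912 - 4921\right) = \left(1741 + 4\right) \left(-3912 - 4921\right) = 1745 \left(-8833\right) = -15413585$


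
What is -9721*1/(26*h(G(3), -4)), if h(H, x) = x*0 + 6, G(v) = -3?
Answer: -9721/156 ≈ -62.314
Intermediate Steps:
h(H, x) = 6 (h(H, x) = 0 + 6 = 6)
-9721*1/(26*h(G(3), -4)) = -9721/(26*6) = -9721/156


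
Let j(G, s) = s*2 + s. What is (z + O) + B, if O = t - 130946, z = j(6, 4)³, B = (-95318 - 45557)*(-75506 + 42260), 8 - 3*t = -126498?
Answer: 14050329602/3 ≈ 4.6834e+9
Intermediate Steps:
t = 126506/3 (t = 8/3 - ⅓*(-126498) = 8/3 + 42166 = 126506/3 ≈ 42169.)
j(G, s) = 3*s (j(G, s) = 2*s + s = 3*s)
B = 4683530250 (B = -140875*(-33246) = 4683530250)
z = 1728 (z = (3*4)³ = 12³ = 1728)
O = -266332/3 (O = 126506/3 - 130946 = -266332/3 ≈ -88777.)
(z + O) + B = (1728 - 266332/3) + 4683530250 = -261148/3 + 4683530250 = 14050329602/3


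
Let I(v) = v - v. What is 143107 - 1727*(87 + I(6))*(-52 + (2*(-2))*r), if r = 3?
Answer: 9759043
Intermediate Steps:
I(v) = 0
143107 - 1727*(87 + I(6))*(-52 + (2*(-2))*r) = 143107 - 1727*(87 + 0)*(-52 + (2*(-2))*3) = 143107 - 150249*(-52 - 4*3) = 143107 - 150249*(-52 - 12) = 143107 - 150249*(-64) = 143107 - 1727*(-5568) = 143107 + 9615936 = 9759043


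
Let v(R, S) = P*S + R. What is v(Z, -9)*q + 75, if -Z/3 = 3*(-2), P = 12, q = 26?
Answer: -2265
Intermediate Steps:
Z = 18 (Z = -9*(-2) = -3*(-6) = 18)
v(R, S) = R + 12*S (v(R, S) = 12*S + R = R + 12*S)
v(Z, -9)*q + 75 = (18 + 12*(-9))*26 + 75 = (18 - 108)*26 + 75 = -90*26 + 75 = -2340 + 75 = -2265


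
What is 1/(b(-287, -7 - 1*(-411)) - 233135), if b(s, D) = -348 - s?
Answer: -1/233196 ≈ -4.2882e-6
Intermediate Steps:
1/(b(-287, -7 - 1*(-411)) - 233135) = 1/((-348 - 1*(-287)) - 233135) = 1/((-348 + 287) - 233135) = 1/(-61 - 233135) = 1/(-233196) = -1/233196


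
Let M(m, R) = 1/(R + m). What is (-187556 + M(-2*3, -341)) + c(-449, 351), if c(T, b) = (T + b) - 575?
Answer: -65315464/347 ≈ -1.8823e+5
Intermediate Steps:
c(T, b) = -575 + T + b
(-187556 + M(-2*3, -341)) + c(-449, 351) = (-187556 + 1/(-341 - 2*3)) + (-575 - 449 + 351) = (-187556 + 1/(-341 - 6)) - 673 = (-187556 + 1/(-347)) - 673 = (-187556 - 1/347) - 673 = -65081933/347 - 673 = -65315464/347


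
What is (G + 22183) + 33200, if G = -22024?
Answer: 33359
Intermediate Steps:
(G + 22183) + 33200 = (-22024 + 22183) + 33200 = 159 + 33200 = 33359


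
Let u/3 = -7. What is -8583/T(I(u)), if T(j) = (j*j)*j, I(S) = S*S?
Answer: -2861/28588707 ≈ -0.00010007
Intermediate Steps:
u = -21 (u = 3*(-7) = -21)
I(S) = S**2
T(j) = j**3 (T(j) = j**2*j = j**3)
-8583/T(I(u)) = -8583/(((-21)**2)**3) = -8583/(441**3) = -8583/85766121 = -8583*1/85766121 = -2861/28588707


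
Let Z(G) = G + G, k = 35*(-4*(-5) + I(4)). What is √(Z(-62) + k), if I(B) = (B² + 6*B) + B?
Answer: 46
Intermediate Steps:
I(B) = B² + 7*B
k = 2240 (k = 35*(-4*(-5) + 4*(7 + 4)) = 35*(20 + 4*11) = 35*(20 + 44) = 35*64 = 2240)
Z(G) = 2*G
√(Z(-62) + k) = √(2*(-62) + 2240) = √(-124 + 2240) = √2116 = 46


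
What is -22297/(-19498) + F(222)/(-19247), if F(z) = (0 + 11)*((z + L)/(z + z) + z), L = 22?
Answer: 42337439815/41655858666 ≈ 1.0164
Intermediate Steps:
F(z) = 11*z + 11*(22 + z)/(2*z) (F(z) = (0 + 11)*((z + 22)/(z + z) + z) = 11*((22 + z)/((2*z)) + z) = 11*((22 + z)*(1/(2*z)) + z) = 11*((22 + z)/(2*z) + z) = 11*(z + (22 + z)/(2*z)) = 11*z + 11*(22 + z)/(2*z))
-22297/(-19498) + F(222)/(-19247) = -22297/(-19498) + (11/2 + 11*222 + 121/222)/(-19247) = -22297*(-1/19498) + (11/2 + 2442 + 121*(1/222))*(-1/19247) = 22297/19498 + (11/2 + 2442 + 121/222)*(-1/19247) = 22297/19498 + (271733/111)*(-1/19247) = 22297/19498 - 271733/2136417 = 42337439815/41655858666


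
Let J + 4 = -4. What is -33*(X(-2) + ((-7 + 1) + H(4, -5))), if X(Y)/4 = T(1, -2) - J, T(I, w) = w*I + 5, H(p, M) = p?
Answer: -1386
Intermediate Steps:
J = -8 (J = -4 - 4 = -8)
T(I, w) = 5 + I*w (T(I, w) = I*w + 5 = 5 + I*w)
X(Y) = 44 (X(Y) = 4*((5 + 1*(-2)) - 1*(-8)) = 4*((5 - 2) + 8) = 4*(3 + 8) = 4*11 = 44)
-33*(X(-2) + ((-7 + 1) + H(4, -5))) = -33*(44 + ((-7 + 1) + 4)) = -33*(44 + (-6 + 4)) = -33*(44 - 2) = -33*42 = -1386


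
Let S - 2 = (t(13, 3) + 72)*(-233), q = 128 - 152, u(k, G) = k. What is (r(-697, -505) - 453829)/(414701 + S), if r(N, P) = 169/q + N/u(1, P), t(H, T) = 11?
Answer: -10908793/9488736 ≈ -1.1497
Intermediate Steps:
q = -24
r(N, P) = -169/24 + N (r(N, P) = 169/(-24) + N/1 = 169*(-1/24) + N*1 = -169/24 + N)
S = -19337 (S = 2 + (11 + 72)*(-233) = 2 + 83*(-233) = 2 - 19339 = -19337)
(r(-697, -505) - 453829)/(414701 + S) = ((-169/24 - 697) - 453829)/(414701 - 19337) = (-16897/24 - 453829)/395364 = -10908793/24*1/395364 = -10908793/9488736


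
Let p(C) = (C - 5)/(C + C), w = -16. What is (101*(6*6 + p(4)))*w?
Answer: -57974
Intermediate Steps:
p(C) = (-5 + C)/(2*C) (p(C) = (-5 + C)/((2*C)) = (-5 + C)*(1/(2*C)) = (-5 + C)/(2*C))
(101*(6*6 + p(4)))*w = (101*(6*6 + (1/2)*(-5 + 4)/4))*(-16) = (101*(36 + (1/2)*(1/4)*(-1)))*(-16) = (101*(36 - 1/8))*(-16) = (101*(287/8))*(-16) = (28987/8)*(-16) = -57974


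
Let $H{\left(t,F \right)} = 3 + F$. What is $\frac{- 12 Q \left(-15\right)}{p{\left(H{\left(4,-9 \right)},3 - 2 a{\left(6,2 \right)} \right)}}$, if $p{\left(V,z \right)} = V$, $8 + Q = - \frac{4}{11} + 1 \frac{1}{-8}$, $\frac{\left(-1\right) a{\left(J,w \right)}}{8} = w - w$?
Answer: $\frac{11205}{44} \approx 254.66$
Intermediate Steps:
$a{\left(J,w \right)} = 0$ ($a{\left(J,w \right)} = - 8 \left(w - w\right) = \left(-8\right) 0 = 0$)
$Q = - \frac{747}{88}$ ($Q = -8 + \left(- \frac{4}{11} + 1 \frac{1}{-8}\right) = -8 + \left(\left(-4\right) \frac{1}{11} + 1 \left(- \frac{1}{8}\right)\right) = -8 - \frac{43}{88} = - \frac{747}{88} \approx -8.4886$)
$\frac{- 12 Q \left(-15\right)}{p{\left(H{\left(4,-9 \right)},3 - 2 a{\left(6,2 \right)} \right)}} = \frac{\left(-12\right) \left(- \frac{747}{88}\right) \left(-15\right)}{3 - 9} = \frac{\frac{2241}{22} \left(-15\right)}{-6} = \left(- \frac{33615}{22}\right) \left(- \frac{1}{6}\right) = \frac{11205}{44}$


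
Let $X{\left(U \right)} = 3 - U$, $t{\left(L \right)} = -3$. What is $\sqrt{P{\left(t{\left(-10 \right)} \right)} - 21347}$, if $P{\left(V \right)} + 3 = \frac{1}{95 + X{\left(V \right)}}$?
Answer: $\frac{i \sqrt{217791249}}{101} \approx 146.12 i$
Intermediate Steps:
$P{\left(V \right)} = -3 + \frac{1}{98 - V}$ ($P{\left(V \right)} = -3 + \frac{1}{95 - \left(-3 + V\right)} = -3 + \frac{1}{98 - V}$)
$\sqrt{P{\left(t{\left(-10 \right)} \right)} - 21347} = \sqrt{\frac{293 - -9}{-98 - 3} - 21347} = \sqrt{\frac{293 + 9}{-101} - 21347} = \sqrt{\left(- \frac{1}{101}\right) 302 - 21347} = \sqrt{- \frac{302}{101} - 21347} = \sqrt{- \frac{2156349}{101}} = \frac{i \sqrt{217791249}}{101}$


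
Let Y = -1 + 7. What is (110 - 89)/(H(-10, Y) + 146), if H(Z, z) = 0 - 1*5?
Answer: 7/47 ≈ 0.14894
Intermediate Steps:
Y = 6
H(Z, z) = -5 (H(Z, z) = 0 - 5 = -5)
(110 - 89)/(H(-10, Y) + 146) = (110 - 89)/(-5 + 146) = 21/141 = 21*(1/141) = 7/47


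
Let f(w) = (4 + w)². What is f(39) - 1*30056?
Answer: -28207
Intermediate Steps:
f(39) - 1*30056 = (4 + 39)² - 1*30056 = 43² - 30056 = 1849 - 30056 = -28207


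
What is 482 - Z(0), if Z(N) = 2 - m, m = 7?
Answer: 487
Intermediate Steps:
Z(N) = -5 (Z(N) = 2 - 1*7 = 2 - 7 = -5)
482 - Z(0) = 482 - 1*(-5) = 482 + 5 = 487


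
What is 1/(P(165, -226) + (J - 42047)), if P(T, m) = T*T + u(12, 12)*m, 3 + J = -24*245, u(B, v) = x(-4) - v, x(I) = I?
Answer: -1/17089 ≈ -5.8517e-5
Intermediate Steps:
u(B, v) = -4 - v
J = -5883 (J = -3 - 24*245 = -3 - 5880 = -5883)
P(T, m) = T**2 - 16*m (P(T, m) = T*T + (-4 - 1*12)*m = T**2 + (-4 - 12)*m = T**2 - 16*m)
1/(P(165, -226) + (J - 42047)) = 1/((165**2 - 16*(-226)) + (-5883 - 42047)) = 1/((27225 + 3616) - 47930) = 1/(30841 - 47930) = 1/(-17089) = -1/17089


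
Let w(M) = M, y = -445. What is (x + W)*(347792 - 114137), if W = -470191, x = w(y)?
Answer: -109966454580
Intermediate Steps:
x = -445
(x + W)*(347792 - 114137) = (-445 - 470191)*(347792 - 114137) = -470636*233655 = -109966454580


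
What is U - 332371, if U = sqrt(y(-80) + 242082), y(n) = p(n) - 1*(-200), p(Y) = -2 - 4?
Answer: -332371 + 2*sqrt(60569) ≈ -3.3188e+5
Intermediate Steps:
p(Y) = -6
y(n) = 194 (y(n) = -6 - 1*(-200) = -6 + 200 = 194)
U = 2*sqrt(60569) (U = sqrt(194 + 242082) = sqrt(242276) = 2*sqrt(60569) ≈ 492.22)
U - 332371 = 2*sqrt(60569) - 332371 = -332371 + 2*sqrt(60569)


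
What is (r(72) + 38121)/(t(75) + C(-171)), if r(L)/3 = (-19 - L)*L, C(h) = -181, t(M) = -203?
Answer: -6155/128 ≈ -48.086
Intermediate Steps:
r(L) = 3*L*(-19 - L) (r(L) = 3*((-19 - L)*L) = 3*(L*(-19 - L)) = 3*L*(-19 - L))
(r(72) + 38121)/(t(75) + C(-171)) = (-3*72*(19 + 72) + 38121)/(-203 - 181) = (-3*72*91 + 38121)/(-384) = (-19656 + 38121)*(-1/384) = 18465*(-1/384) = -6155/128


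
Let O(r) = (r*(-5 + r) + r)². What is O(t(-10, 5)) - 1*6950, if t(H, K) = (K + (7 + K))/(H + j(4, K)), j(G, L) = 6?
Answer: -1464479/256 ≈ -5720.6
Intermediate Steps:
t(H, K) = (7 + 2*K)/(6 + H) (t(H, K) = (K + (7 + K))/(H + 6) = (7 + 2*K)/(6 + H))
O(r) = (r + r*(-5 + r))²
O(t(-10, 5)) - 1*6950 = ((7 + 2*5)/(6 - 10))²*(-4 + (7 + 2*5)/(6 - 10))² - 1*6950 = ((7 + 10)/(-4))²*(-4 + (7 + 10)/(-4))² - 6950 = (-¼*17)²*(-4 - ¼*17)² - 6950 = (-17/4)²*(-4 - 17/4)² - 6950 = 289*(-33/4)²/16 - 6950 = (289/16)*(1089/16) - 6950 = 314721/256 - 6950 = -1464479/256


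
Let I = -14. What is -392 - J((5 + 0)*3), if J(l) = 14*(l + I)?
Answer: -406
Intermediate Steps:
J(l) = -196 + 14*l (J(l) = 14*(l - 14) = 14*(-14 + l) = -196 + 14*l)
-392 - J((5 + 0)*3) = -392 - (-196 + 14*((5 + 0)*3)) = -392 - (-196 + 14*(5*3)) = -392 - (-196 + 14*15) = -392 - (-196 + 210) = -392 - 1*14 = -392 - 14 = -406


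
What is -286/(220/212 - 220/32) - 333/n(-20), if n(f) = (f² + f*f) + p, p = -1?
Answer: 8733251/179775 ≈ 48.579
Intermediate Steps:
n(f) = -1 + 2*f² (n(f) = (f² + f*f) - 1 = (f² + f²) - 1 = 2*f² - 1 = -1 + 2*f²)
-286/(220/212 - 220/32) - 333/n(-20) = -286/(220/212 - 220/32) - 333/(-1 + 2*(-20)²) = -286/(220*(1/212) - 220*1/32) - 333/(-1 + 2*400) = -286/(55/53 - 55/8) - 333/(-1 + 800) = -286/(-2475/424) - 333/799 = -286*(-424/2475) - 333*1/799 = 11024/225 - 333/799 = 8733251/179775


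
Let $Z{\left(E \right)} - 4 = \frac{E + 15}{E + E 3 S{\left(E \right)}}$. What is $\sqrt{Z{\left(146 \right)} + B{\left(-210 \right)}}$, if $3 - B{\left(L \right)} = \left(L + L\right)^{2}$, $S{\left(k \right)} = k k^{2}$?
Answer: $\frac{i \sqrt{327753090345190198275874}}{1363115714} \approx 419.99 i$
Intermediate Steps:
$S{\left(k \right)} = k^{3}$
$B{\left(L \right)} = 3 - 4 L^{2}$ ($B{\left(L \right)} = 3 - \left(L + L\right)^{2} = 3 - \left(2 L\right)^{2} = 3 - 4 L^{2}$)
$Z{\left(E \right)} = 4 + \frac{15 + E}{E + 3 E^{4}}$ ($Z{\left(E \right)} = 4 + \frac{E + 15}{E + E 3 E^{3}} = 4 + \frac{15 + E}{E + 3 E E^{3}} = 4 + \frac{15 + E}{E + 3 E^{4}}$)
$\sqrt{Z{\left(146 \right)} + B{\left(-210 \right)}} = \sqrt{\frac{15 + 5 \cdot 146 + 12 \cdot 146^{4}}{146 + 3 \cdot 146^{4}} + \left(3 - 4 \left(-210\right)^{2}\right)} = \sqrt{\frac{15 + 730 + 12 \cdot 454371856}{146 + 3 \cdot 454371856} + \left(3 - 176400\right)} = \sqrt{\frac{15 + 730 + 5452462272}{146 + 1363115568} + \left(3 - 176400\right)} = \sqrt{\frac{1}{1363115714} \cdot 5452463017 - 176397} = \sqrt{\frac{5452463017}{1363115714} - 176397} = \sqrt{- \frac{240444070139441}{1363115714}} = \frac{i \sqrt{327753090345190198275874}}{1363115714}$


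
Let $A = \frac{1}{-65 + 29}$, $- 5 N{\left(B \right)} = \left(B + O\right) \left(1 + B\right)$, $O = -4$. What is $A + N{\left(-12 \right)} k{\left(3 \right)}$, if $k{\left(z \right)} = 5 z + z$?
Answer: $- \frac{114053}{180} \approx -633.63$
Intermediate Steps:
$N{\left(B \right)} = - \frac{\left(1 + B\right) \left(-4 + B\right)}{5}$ ($N{\left(B \right)} = - \frac{\left(B - 4\right) \left(1 + B\right)}{5} = - \frac{\left(-4 + B\right) \left(1 + B\right)}{5} = - \frac{\left(1 + B\right) \left(-4 + B\right)}{5}$)
$k{\left(z \right)} = 6 z$
$A = - \frac{1}{36}$ ($A = \frac{1}{-36} = - \frac{1}{36} \approx -0.027778$)
$A + N{\left(-12 \right)} k{\left(3 \right)} = - \frac{1}{36} + \left(\frac{4}{5} - \frac{\left(-12\right)^{2}}{5} + \frac{3}{5} \left(-12\right)\right) 6 \cdot 3 = - \frac{1}{36} + \left(\frac{4}{5} - \frac{144}{5} - \frac{36}{5}\right) 18 = - \frac{1}{36} - \frac{3168}{5} = - \frac{114053}{180}$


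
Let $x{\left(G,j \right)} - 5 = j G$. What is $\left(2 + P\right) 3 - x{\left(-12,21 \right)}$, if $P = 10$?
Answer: $283$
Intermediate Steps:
$x{\left(G,j \right)} = 5 + G j$ ($x{\left(G,j \right)} = 5 + j G = 5 + G j$)
$\left(2 + P\right) 3 - x{\left(-12,21 \right)} = \left(2 + 10\right) 3 - \left(5 - 252\right) = 12 \cdot 3 - \left(5 - 252\right) = 36 - -247 = 36 + 247 = 283$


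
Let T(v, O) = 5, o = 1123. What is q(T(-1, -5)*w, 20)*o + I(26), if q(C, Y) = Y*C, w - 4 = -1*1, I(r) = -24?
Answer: 336876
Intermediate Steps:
w = 3 (w = 4 - 1*1 = 4 - 1 = 3)
q(C, Y) = C*Y
q(T(-1, -5)*w, 20)*o + I(26) = ((5*3)*20)*1123 - 24 = (15*20)*1123 - 24 = 300*1123 - 24 = 336900 - 24 = 336876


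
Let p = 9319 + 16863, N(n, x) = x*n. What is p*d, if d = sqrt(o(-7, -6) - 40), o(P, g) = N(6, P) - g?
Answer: 52364*I*sqrt(19) ≈ 2.2825e+5*I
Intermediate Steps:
N(n, x) = n*x
o(P, g) = -g + 6*P (o(P, g) = 6*P - g = -g + 6*P)
d = 2*I*sqrt(19) (d = sqrt((-1*(-6) + 6*(-7)) - 40) = sqrt((6 - 42) - 40) = sqrt(-36 - 40) = sqrt(-76) = 2*I*sqrt(19) ≈ 8.7178*I)
p = 26182
p*d = 26182*(2*I*sqrt(19)) = 52364*I*sqrt(19)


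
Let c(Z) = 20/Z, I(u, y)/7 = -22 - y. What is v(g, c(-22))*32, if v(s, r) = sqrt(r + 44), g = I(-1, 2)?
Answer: 32*sqrt(5214)/11 ≈ 210.06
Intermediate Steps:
I(u, y) = -154 - 7*y (I(u, y) = 7*(-22 - y) = -154 - 7*y)
g = -168 (g = -154 - 7*2 = -154 - 14 = -168)
v(s, r) = sqrt(44 + r)
v(g, c(-22))*32 = sqrt(44 + 20/(-22))*32 = sqrt(44 + 20*(-1/22))*32 = sqrt(44 - 10/11)*32 = sqrt(474/11)*32 = (sqrt(5214)/11)*32 = 32*sqrt(5214)/11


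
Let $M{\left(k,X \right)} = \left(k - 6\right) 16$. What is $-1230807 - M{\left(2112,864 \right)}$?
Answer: $-1264503$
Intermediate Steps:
$M{\left(k,X \right)} = -96 + 16 k$ ($M{\left(k,X \right)} = \left(-6 + k\right) 16 = -96 + 16 k$)
$-1230807 - M{\left(2112,864 \right)} = -1230807 - \left(-96 + 16 \cdot 2112\right) = -1230807 - \left(-96 + 33792\right) = -1230807 - 33696 = -1264503$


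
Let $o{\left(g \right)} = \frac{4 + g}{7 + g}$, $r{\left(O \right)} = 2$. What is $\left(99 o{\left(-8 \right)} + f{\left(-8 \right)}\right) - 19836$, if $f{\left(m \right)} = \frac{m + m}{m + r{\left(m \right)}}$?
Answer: $- \frac{58312}{3} \approx -19437.0$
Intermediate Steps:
$o{\left(g \right)} = \frac{4 + g}{7 + g}$
$f{\left(m \right)} = \frac{2 m}{2 + m}$ ($f{\left(m \right)} = \frac{m + m}{m + 2} = \frac{2 m}{2 + m}$)
$\left(99 o{\left(-8 \right)} + f{\left(-8 \right)}\right) - 19836 = \left(99 \frac{4 - 8}{7 - 8} + 2 \left(-8\right) \frac{1}{2 - 8}\right) - 19836 = \left(99 \frac{1}{-1} \left(-4\right) + 2 \left(-8\right) \frac{1}{-6}\right) - 19836 = \left(99 \left(\left(-1\right) \left(-4\right)\right) + 2 \left(-8\right) \left(- \frac{1}{6}\right)\right) - 19836 = \left(99 \cdot 4 + \frac{8}{3}\right) - 19836 = \left(396 + \frac{8}{3}\right) - 19836 = \frac{1196}{3} - 19836 = - \frac{58312}{3}$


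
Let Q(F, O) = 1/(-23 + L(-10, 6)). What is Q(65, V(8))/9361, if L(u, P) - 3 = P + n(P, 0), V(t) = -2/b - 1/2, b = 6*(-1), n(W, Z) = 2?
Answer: -1/112332 ≈ -8.9022e-6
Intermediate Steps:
b = -6
V(t) = -1/6 (V(t) = -2/(-6) - 1/2 = -2*(-1/6) - 1*1/2 = 1/3 - 1/2 = -1/6)
L(u, P) = 5 + P (L(u, P) = 3 + (P + 2) = 3 + (2 + P) = 5 + P)
Q(F, O) = -1/12 (Q(F, O) = 1/(-23 + (5 + 6)) = 1/(-23 + 11) = 1/(-12) = -1/12)
Q(65, V(8))/9361 = -1/12/9361 = -1/12*1/9361 = -1/112332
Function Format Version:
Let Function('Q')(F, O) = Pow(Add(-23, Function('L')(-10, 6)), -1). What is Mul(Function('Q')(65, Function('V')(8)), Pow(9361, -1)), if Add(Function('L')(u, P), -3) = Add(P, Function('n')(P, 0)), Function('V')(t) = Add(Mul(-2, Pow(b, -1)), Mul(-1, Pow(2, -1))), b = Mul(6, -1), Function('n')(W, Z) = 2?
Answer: Rational(-1, 112332) ≈ -8.9022e-6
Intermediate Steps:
b = -6
Function('V')(t) = Rational(-1, 6) (Function('V')(t) = Add(Mul(-2, Pow(-6, -1)), Mul(-1, Pow(2, -1))) = Add(Mul(-2, Rational(-1, 6)), Mul(-1, Rational(1, 2))) = Add(Rational(1, 3), Rational(-1, 2)) = Rational(-1, 6))
Function('L')(u, P) = Add(5, P) (Function('L')(u, P) = Add(3, Add(P, 2)) = Add(3, Add(2, P)) = Add(5, P))
Function('Q')(F, O) = Rational(-1, 12) (Function('Q')(F, O) = Pow(Add(-23, Add(5, 6)), -1) = Pow(Add(-23, 11), -1) = Pow(-12, -1) = Rational(-1, 12))
Mul(Function('Q')(65, Function('V')(8)), Pow(9361, -1)) = Mul(Rational(-1, 12), Pow(9361, -1)) = Mul(Rational(-1, 12), Rational(1, 9361)) = Rational(-1, 112332)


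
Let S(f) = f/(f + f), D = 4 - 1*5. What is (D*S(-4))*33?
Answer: -33/2 ≈ -16.500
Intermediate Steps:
D = -1 (D = 4 - 5 = -1)
S(f) = ½ (S(f) = f/((2*f)) = (1/(2*f))*f = ½)
(D*S(-4))*33 = -1*½*33 = -½*33 = -33/2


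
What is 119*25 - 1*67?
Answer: 2908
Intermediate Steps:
119*25 - 1*67 = 2975 - 67 = 2908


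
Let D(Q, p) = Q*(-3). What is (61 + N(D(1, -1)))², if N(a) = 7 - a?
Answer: 5041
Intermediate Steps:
D(Q, p) = -3*Q
(61 + N(D(1, -1)))² = (61 + (7 - (-3)))² = (61 + (7 - 1*(-3)))² = (61 + (7 + 3))² = (61 + 10)² = 71² = 5041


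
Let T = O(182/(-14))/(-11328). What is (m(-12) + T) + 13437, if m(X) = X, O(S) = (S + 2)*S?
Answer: 152078257/11328 ≈ 13425.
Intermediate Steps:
O(S) = S*(2 + S) (O(S) = (2 + S)*S = S*(2 + S))
T = -143/11328 (T = ((182/(-14))*(2 + 182/(-14)))/(-11328) = ((182*(-1/14))*(2 + 182*(-1/14)))*(-1/11328) = -13*(2 - 13)*(-1/11328) = -13*(-11)*(-1/11328) = 143*(-1/11328) = -143/11328 ≈ -0.012624)
(m(-12) + T) + 13437 = (-12 - 143/11328) + 13437 = -136079/11328 + 13437 = 152078257/11328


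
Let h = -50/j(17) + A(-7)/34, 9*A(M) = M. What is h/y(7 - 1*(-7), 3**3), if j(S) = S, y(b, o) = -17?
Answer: 907/5202 ≈ 0.17436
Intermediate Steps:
A(M) = M/9
h = -907/306 (h = -50/17 + ((1/9)*(-7))/34 = -50*1/17 - 7/9*1/34 = -50/17 - 7/306 = -907/306 ≈ -2.9641)
h/y(7 - 1*(-7), 3**3) = -907/306/(-17) = -907/306*(-1/17) = 907/5202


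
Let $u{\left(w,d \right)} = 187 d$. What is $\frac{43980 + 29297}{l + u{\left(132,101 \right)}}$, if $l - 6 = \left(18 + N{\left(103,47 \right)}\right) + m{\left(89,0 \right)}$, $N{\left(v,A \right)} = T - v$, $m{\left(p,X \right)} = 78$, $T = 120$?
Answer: $\frac{73277}{19006} \approx 3.8555$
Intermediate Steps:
$N{\left(v,A \right)} = 120 - v$
$l = 119$ ($l = 6 + \left(\left(18 + \left(120 - 103\right)\right) + 78\right) = 6 + \left(\left(18 + 17\right) + 78\right) = 6 + \left(35 + 78\right) = 6 + 113 = 119$)
$\frac{43980 + 29297}{l + u{\left(132,101 \right)}} = \frac{43980 + 29297}{119 + 187 \cdot 101} = \frac{73277}{119 + 18887} = \frac{73277}{19006}$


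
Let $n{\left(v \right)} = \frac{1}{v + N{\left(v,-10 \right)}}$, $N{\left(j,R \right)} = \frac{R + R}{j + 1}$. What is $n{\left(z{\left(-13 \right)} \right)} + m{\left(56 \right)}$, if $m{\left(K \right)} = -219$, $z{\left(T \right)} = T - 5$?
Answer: $- \frac{62651}{286} \approx -219.06$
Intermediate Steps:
$z{\left(T \right)} = -5 + T$
$N{\left(j,R \right)} = \frac{2 R}{1 + j}$
$n{\left(v \right)} = \frac{1}{v - \frac{20}{1 + v}}$ ($n{\left(v \right)} = \frac{1}{v + 2 \left(-10\right) \frac{1}{1 + v}} = \frac{1}{v - \frac{20}{1 + v}}$)
$n{\left(z{\left(-13 \right)} \right)} + m{\left(56 \right)} = \frac{1 - 18}{-20 + \left(-5 - 13\right) \left(1 - 18\right)} - 219 = \frac{1 - 18}{-20 - 18 \left(1 - 18\right)} - 219 = \frac{1}{-20 - -306} \left(-17\right) - 219 = \frac{1}{-20 + 306} \left(-17\right) - 219 = \frac{1}{286} \left(-17\right) - 219 = - \frac{17}{286} - 219 = - \frac{62651}{286}$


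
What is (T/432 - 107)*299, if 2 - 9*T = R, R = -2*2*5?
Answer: -62191103/1944 ≈ -31991.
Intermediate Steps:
R = -20 (R = -4*5 = -20)
T = 22/9 (T = 2/9 - ⅑*(-20) = 2/9 + 20/9 = 22/9 ≈ 2.4444)
(T/432 - 107)*299 = ((22/9)/432 - 107)*299 = ((22/9)*(1/432) - 107)*299 = (11/1944 - 107)*299 = -207997/1944*299 = -62191103/1944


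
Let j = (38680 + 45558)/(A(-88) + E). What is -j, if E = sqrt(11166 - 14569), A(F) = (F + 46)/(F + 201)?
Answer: 399793548/43454671 + 1075635022*I*sqrt(3403)/43454671 ≈ 9.2002 + 1444.0*I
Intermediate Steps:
A(F) = (46 + F)/(201 + F)
E = I*sqrt(3403) (E = sqrt(-3403) = I*sqrt(3403) ≈ 58.335*I)
j = 84238/(-42/113 + I*sqrt(3403)) (j = (38680 + 45558)/((46 - 88)/(201 - 88) + I*sqrt(3403)) = 84238/(-42/113 + I*sqrt(3403)) ≈ -9.2002 - 1444.0*I)
-j = -(-399793548/43454671 - 1075635022*I*sqrt(3403)/43454671) = 399793548/43454671 + 1075635022*I*sqrt(3403)/43454671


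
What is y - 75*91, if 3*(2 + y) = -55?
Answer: -20536/3 ≈ -6845.3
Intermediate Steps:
y = -61/3 (y = -2 + (⅓)*(-55) = -2 - 55/3 = -61/3 ≈ -20.333)
y - 75*91 = -61/3 - 75*91 = -61/3 - 6825 = -20536/3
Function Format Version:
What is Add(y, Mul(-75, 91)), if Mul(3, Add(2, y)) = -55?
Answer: Rational(-20536, 3) ≈ -6845.3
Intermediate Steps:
y = Rational(-61, 3) (y = Add(-2, Mul(Rational(1, 3), -55)) = Add(-2, Rational(-55, 3)) = Rational(-61, 3) ≈ -20.333)
Add(y, Mul(-75, 91)) = Add(Rational(-61, 3), Mul(-75, 91)) = Add(Rational(-61, 3), -6825) = Rational(-20536, 3)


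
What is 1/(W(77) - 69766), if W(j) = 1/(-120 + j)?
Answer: -43/2999939 ≈ -1.4334e-5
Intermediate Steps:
1/(W(77) - 69766) = 1/(1/(-120 + 77) - 69766) = 1/(1/(-43) - 69766) = 1/(-1/43 - 69766) = 1/(-2999939/43) = -43/2999939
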